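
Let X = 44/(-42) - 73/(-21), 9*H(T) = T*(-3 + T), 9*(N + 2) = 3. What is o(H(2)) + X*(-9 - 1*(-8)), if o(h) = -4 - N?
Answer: -100/21 ≈ -4.7619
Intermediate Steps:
N = -5/3 (N = -2 + (⅑)*3 = -2 + ⅓ = -5/3 ≈ -1.6667)
H(T) = T*(-3 + T)/9 (H(T) = (T*(-3 + T))/9 = T*(-3 + T)/9)
o(h) = -7/3 (o(h) = -4 - 1*(-5/3) = -4 + 5/3 = -7/3)
X = 17/7 (X = 44*(-1/42) - 73*(-1/21) = -22/21 + 73/21 = 17/7 ≈ 2.4286)
o(H(2)) + X*(-9 - 1*(-8)) = -7/3 + 17*(-9 - 1*(-8))/7 = -7/3 + 17*(-9 + 8)/7 = -7/3 + (17/7)*(-1) = -7/3 - 17/7 = -100/21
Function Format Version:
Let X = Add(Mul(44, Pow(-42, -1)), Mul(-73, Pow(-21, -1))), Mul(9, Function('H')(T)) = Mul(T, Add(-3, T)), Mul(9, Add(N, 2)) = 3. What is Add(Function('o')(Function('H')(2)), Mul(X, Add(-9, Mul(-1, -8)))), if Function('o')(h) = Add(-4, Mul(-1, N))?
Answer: Rational(-100, 21) ≈ -4.7619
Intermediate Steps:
N = Rational(-5, 3) (N = Add(-2, Mul(Rational(1, 9), 3)) = Add(-2, Rational(1, 3)) = Rational(-5, 3) ≈ -1.6667)
Function('H')(T) = Mul(Rational(1, 9), T, Add(-3, T)) (Function('H')(T) = Mul(Rational(1, 9), Mul(T, Add(-3, T))) = Mul(Rational(1, 9), T, Add(-3, T)))
Function('o')(h) = Rational(-7, 3) (Function('o')(h) = Add(-4, Mul(-1, Rational(-5, 3))) = Add(-4, Rational(5, 3)) = Rational(-7, 3))
X = Rational(17, 7) (X = Add(Mul(44, Rational(-1, 42)), Mul(-73, Rational(-1, 21))) = Add(Rational(-22, 21), Rational(73, 21)) = Rational(17, 7) ≈ 2.4286)
Add(Function('o')(Function('H')(2)), Mul(X, Add(-9, Mul(-1, -8)))) = Add(Rational(-7, 3), Mul(Rational(17, 7), Add(-9, Mul(-1, -8)))) = Add(Rational(-7, 3), Mul(Rational(17, 7), Add(-9, 8))) = Add(Rational(-7, 3), Mul(Rational(17, 7), -1)) = Add(Rational(-7, 3), Rational(-17, 7)) = Rational(-100, 21)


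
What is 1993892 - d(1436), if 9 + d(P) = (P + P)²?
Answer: -6254483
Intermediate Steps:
d(P) = -9 + 4*P² (d(P) = -9 + (P + P)² = -9 + (2*P)² = -9 + 4*P²)
1993892 - d(1436) = 1993892 - (-9 + 4*1436²) = 1993892 - (-9 + 4*2062096) = 1993892 - (-9 + 8248384) = 1993892 - 1*8248375 = 1993892 - 8248375 = -6254483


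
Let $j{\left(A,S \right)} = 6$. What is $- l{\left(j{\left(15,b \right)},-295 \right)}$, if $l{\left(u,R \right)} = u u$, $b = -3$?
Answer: $-36$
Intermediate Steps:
$l{\left(u,R \right)} = u^{2}$
$- l{\left(j{\left(15,b \right)},-295 \right)} = - 6^{2} = \left(-1\right) 36 = -36$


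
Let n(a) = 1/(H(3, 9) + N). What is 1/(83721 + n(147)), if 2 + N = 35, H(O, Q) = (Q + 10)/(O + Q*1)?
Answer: 415/34744227 ≈ 1.1944e-5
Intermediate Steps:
H(O, Q) = (10 + Q)/(O + Q)
N = 33 (N = -2 + 35 = 33)
n(a) = 12/415 (n(a) = 1/((10 + 9)/(3 + 9) + 33) = 1/(19/12 + 33) = 1/(415/12) = 12/415)
1/(83721 + n(147)) = 1/(83721 + 12/415) = 1/(34744227/415) = 415/34744227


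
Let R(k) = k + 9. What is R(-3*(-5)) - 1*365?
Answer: -341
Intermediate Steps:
R(k) = 9 + k
R(-3*(-5)) - 1*365 = (9 - 3*(-5)) - 1*365 = (9 + 15) - 365 = 24 - 365 = -341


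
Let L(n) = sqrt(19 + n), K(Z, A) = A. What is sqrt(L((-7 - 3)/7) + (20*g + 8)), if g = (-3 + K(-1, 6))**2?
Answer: sqrt(9212 + 7*sqrt(861))/7 ≈ 13.863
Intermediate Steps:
g = 9 (g = (-3 + 6)**2 = 3**2 = 9)
sqrt(L((-7 - 3)/7) + (20*g + 8)) = sqrt(sqrt(19 + (-7 - 3)/7) + (20*9 + 8)) = sqrt(sqrt(19 - 10*1/7) + (180 + 8)) = sqrt(sqrt(19 - 10/7) + 188) = sqrt(sqrt(123/7) + 188) = sqrt(sqrt(861)/7 + 188) = sqrt(188 + sqrt(861)/7)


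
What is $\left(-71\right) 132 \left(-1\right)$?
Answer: $9372$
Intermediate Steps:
$\left(-71\right) 132 \left(-1\right) = \left(-9372\right) \left(-1\right) = 9372$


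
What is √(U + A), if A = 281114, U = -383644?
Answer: I*√102530 ≈ 320.2*I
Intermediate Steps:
√(U + A) = √(-383644 + 281114) = √(-102530) = I*√102530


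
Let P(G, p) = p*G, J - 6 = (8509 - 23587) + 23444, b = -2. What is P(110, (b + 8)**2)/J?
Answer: 990/2093 ≈ 0.47301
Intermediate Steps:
J = 8372 (J = 6 + ((8509 - 23587) + 23444) = 6 + (-15078 + 23444) = 6 + 8366 = 8372)
P(G, p) = G*p
P(110, (b + 8)**2)/J = (110*(-2 + 8)**2)/8372 = (110*6**2)*(1/8372) = (110*36)*(1/8372) = 3960*(1/8372) = 990/2093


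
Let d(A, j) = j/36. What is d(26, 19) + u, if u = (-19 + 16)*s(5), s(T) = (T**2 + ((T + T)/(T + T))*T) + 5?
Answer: -3761/36 ≈ -104.47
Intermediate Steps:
d(A, j) = j/36 (d(A, j) = j*(1/36) = j/36)
s(T) = 5 + T + T**2 (s(T) = (T**2 + ((2*T)/((2*T)))*T) + 5 = (T**2 + ((2*T)*(1/(2*T)))*T) + 5 = (T**2 + 1*T) + 5 = (T**2 + T) + 5 = (T + T**2) + 5 = 5 + T + T**2)
u = -105 (u = (-19 + 16)*(5 + 5 + 5**2) = -3*(5 + 5 + 25) = -3*35 = -105)
d(26, 19) + u = (1/36)*19 - 105 = 19/36 - 105 = -3761/36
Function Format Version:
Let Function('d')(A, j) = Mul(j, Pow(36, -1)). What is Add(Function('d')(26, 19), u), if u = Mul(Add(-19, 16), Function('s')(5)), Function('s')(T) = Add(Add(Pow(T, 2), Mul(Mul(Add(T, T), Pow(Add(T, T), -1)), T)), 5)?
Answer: Rational(-3761, 36) ≈ -104.47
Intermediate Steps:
Function('d')(A, j) = Mul(Rational(1, 36), j) (Function('d')(A, j) = Mul(j, Rational(1, 36)) = Mul(Rational(1, 36), j))
Function('s')(T) = Add(5, T, Pow(T, 2)) (Function('s')(T) = Add(Add(Pow(T, 2), Mul(Mul(Mul(2, T), Pow(Mul(2, T), -1)), T)), 5) = Add(Add(Pow(T, 2), Mul(Mul(Mul(2, T), Mul(Rational(1, 2), Pow(T, -1))), T)), 5) = Add(Add(Pow(T, 2), Mul(1, T)), 5) = Add(Add(Pow(T, 2), T), 5) = Add(Add(T, Pow(T, 2)), 5) = Add(5, T, Pow(T, 2)))
u = -105 (u = Mul(Add(-19, 16), Add(5, 5, Pow(5, 2))) = Mul(-3, Add(5, 5, 25)) = Mul(-3, 35) = -105)
Add(Function('d')(26, 19), u) = Add(Mul(Rational(1, 36), 19), -105) = Add(Rational(19, 36), -105) = Rational(-3761, 36)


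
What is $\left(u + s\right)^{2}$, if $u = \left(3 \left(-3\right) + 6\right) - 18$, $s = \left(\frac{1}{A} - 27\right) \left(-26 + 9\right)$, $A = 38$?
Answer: $\frac{276457129}{1444} \approx 1.9145 \cdot 10^{5}$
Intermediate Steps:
$s = \frac{17425}{38}$ ($s = \left(\frac{1}{38} - 27\right) \left(-26 + 9\right) = \left(\frac{1}{38} - 27\right) \left(-17\right) = \left(- \frac{1025}{38}\right) \left(-17\right) = \frac{17425}{38} \approx 458.55$)
$u = -21$ ($u = \left(-9 + 6\right) - 18 = -3 - 18 = -21$)
$\left(u + s\right)^{2} = \left(-21 + \frac{17425}{38}\right)^{2} = \left(\frac{16627}{38}\right)^{2} = \frac{276457129}{1444}$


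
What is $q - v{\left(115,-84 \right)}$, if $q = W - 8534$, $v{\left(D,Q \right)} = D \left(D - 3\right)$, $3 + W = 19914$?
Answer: $-1503$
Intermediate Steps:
$W = 19911$ ($W = -3 + 19914 = 19911$)
$v{\left(D,Q \right)} = D \left(-3 + D\right)$
$q = 11377$ ($q = 19911 - 8534 = 11377$)
$q - v{\left(115,-84 \right)} = 11377 - 115 \left(-3 + 115\right) = 11377 - 115 \cdot 112 = 11377 - 12880 = -1503$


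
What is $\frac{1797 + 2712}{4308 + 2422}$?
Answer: $\frac{4509}{6730} \approx 0.66998$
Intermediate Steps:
$\frac{1797 + 2712}{4308 + 2422} = \frac{4509}{6730}$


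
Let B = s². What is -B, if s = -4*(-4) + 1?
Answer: -289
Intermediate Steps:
s = 17 (s = 16 + 1 = 17)
B = 289 (B = 17² = 289)
-B = -1*289 = -289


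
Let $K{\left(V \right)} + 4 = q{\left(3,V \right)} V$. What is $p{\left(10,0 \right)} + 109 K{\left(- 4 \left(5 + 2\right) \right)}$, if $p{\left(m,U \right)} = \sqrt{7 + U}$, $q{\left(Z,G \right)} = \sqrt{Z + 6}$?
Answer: $-9592 + \sqrt{7} \approx -9589.4$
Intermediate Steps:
$q{\left(Z,G \right)} = \sqrt{6 + Z}$
$K{\left(V \right)} = -4 + 3 V$ ($K{\left(V \right)} = -4 + \sqrt{6 + 3} V = -4 + \sqrt{9} V = -4 + 3 V$)
$p{\left(10,0 \right)} + 109 K{\left(- 4 \left(5 + 2\right) \right)} = \sqrt{7 + 0} + 109 \left(-4 + 3 \left(- 4 \left(5 + 2\right)\right)\right) = \sqrt{7} + 109 \left(-4 + 3 \left(\left(-4\right) 7\right)\right) = \sqrt{7} + 109 \left(-4 + 3 \left(-28\right)\right) = \sqrt{7} + 109 \left(-4 - 84\right) = \sqrt{7} + 109 \left(-88\right) = \sqrt{7} - 9592 = -9592 + \sqrt{7}$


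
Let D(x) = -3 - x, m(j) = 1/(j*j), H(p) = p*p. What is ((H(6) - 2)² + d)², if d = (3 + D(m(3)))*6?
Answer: 12013156/9 ≈ 1.3348e+6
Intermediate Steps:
H(p) = p²
m(j) = j⁻² (m(j) = 1/(j²) = j⁻²)
d = -⅔ (d = (3 + (-3 - 1/3²))*6 = (3 + (-3 - 1*⅑))*6 = (3 + (-3 - ⅑))*6 = (3 - 28/9)*6 = -⅑*6 = -⅔ ≈ -0.66667)
((H(6) - 2)² + d)² = ((6² - 2)² - ⅔)² = ((36 - 2)² - ⅔)² = (34² - ⅔)² = (1156 - ⅔)² = (3466/3)² = 12013156/9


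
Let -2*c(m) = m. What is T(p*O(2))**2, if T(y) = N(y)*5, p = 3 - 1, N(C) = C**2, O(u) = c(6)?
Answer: 32400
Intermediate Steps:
c(m) = -m/2
O(u) = -3 (O(u) = -1/2*6 = -3)
p = 2
T(y) = 5*y**2 (T(y) = y**2*5 = 5*y**2)
T(p*O(2))**2 = (5*(2*(-3))**2)**2 = (5*(-6)**2)**2 = (5*36)**2 = 180**2 = 32400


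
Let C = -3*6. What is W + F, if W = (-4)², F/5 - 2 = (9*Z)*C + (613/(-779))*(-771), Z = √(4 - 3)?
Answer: 1752379/779 ≈ 2249.5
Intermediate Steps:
Z = 1 (Z = √1 = 1)
C = -18
F = 1739915/779 (F = 10 + 5*((9*1)*(-18) + (613/(-779))*(-771)) = 10 + 5*(9*(-18) + (613*(-1/779))*(-771)) = 10 + 5*(-162 - 613/779*(-771)) = 10 + 5*(-162 + 472623/779) = 10 + 5*(346425/779) = 10 + 1732125/779 = 1739915/779 ≈ 2233.5)
W = 16
W + F = 16 + 1739915/779 = 1752379/779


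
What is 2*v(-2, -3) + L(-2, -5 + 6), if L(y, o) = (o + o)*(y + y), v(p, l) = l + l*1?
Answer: -20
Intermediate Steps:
v(p, l) = 2*l (v(p, l) = l + l = 2*l)
L(y, o) = 4*o*y (L(y, o) = (2*o)*(2*y) = 4*o*y)
2*v(-2, -3) + L(-2, -5 + 6) = 2*(2*(-3)) + 4*(-5 + 6)*(-2) = 2*(-6) + 4*1*(-2) = -12 - 8 = -20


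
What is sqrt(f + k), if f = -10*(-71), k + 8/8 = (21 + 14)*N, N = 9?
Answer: 32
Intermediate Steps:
k = 314 (k = -1 + (21 + 14)*9 = -1 + 35*9 = -1 + 315 = 314)
f = 710
sqrt(f + k) = sqrt(710 + 314) = sqrt(1024) = 32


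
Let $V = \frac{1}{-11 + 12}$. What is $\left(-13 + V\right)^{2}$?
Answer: $144$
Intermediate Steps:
$V = 1$ ($V = 1^{-1} = 1$)
$\left(-13 + V\right)^{2} = \left(-13 + 1\right)^{2} = \left(-12\right)^{2} = 144$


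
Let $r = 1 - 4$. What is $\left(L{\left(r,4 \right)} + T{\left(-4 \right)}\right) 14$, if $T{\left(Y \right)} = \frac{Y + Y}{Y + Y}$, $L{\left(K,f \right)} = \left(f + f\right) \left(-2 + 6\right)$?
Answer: $462$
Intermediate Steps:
$r = -3$ ($r = 1 - 4 = -3$)
$L{\left(K,f \right)} = 8 f$ ($L{\left(K,f \right)} = 2 f 4 = 8 f$)
$T{\left(Y \right)} = 1$ ($T{\left(Y \right)} = \frac{2 Y}{2 Y} = 2 Y \frac{1}{2 Y} = 1$)
$\left(L{\left(r,4 \right)} + T{\left(-4 \right)}\right) 14 = \left(8 \cdot 4 + 1\right) 14 = \left(32 + 1\right) 14 = 33 \cdot 14 = 462$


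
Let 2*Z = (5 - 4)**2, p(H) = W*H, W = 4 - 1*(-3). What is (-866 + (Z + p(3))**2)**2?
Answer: 2608225/16 ≈ 1.6301e+5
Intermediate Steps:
W = 7 (W = 4 + 3 = 7)
p(H) = 7*H
Z = 1/2 (Z = (5 - 4)**2/2 = (1/2)*1**2 = (1/2)*1 = 1/2 ≈ 0.50000)
(-866 + (Z + p(3))**2)**2 = (-866 + (1/2 + 7*3)**2)**2 = (-866 + (1/2 + 21)**2)**2 = (-866 + (43/2)**2)**2 = (-866 + 1849/4)**2 = (-1615/4)**2 = 2608225/16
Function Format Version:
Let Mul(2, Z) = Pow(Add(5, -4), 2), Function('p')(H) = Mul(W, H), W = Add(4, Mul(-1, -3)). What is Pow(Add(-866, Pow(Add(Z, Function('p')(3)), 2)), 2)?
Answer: Rational(2608225, 16) ≈ 1.6301e+5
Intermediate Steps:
W = 7 (W = Add(4, 3) = 7)
Function('p')(H) = Mul(7, H)
Z = Rational(1, 2) (Z = Mul(Rational(1, 2), Pow(Add(5, -4), 2)) = Mul(Rational(1, 2), Pow(1, 2)) = Mul(Rational(1, 2), 1) = Rational(1, 2) ≈ 0.50000)
Pow(Add(-866, Pow(Add(Z, Function('p')(3)), 2)), 2) = Pow(Add(-866, Pow(Add(Rational(1, 2), Mul(7, 3)), 2)), 2) = Pow(Add(-866, Pow(Add(Rational(1, 2), 21), 2)), 2) = Pow(Add(-866, Pow(Rational(43, 2), 2)), 2) = Pow(Add(-866, Rational(1849, 4)), 2) = Pow(Rational(-1615, 4), 2) = Rational(2608225, 16)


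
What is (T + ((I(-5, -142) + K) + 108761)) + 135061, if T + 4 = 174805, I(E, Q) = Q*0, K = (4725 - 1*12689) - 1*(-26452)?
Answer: 437111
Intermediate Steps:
K = 18488 (K = (4725 - 12689) + 26452 = -7964 + 26452 = 18488)
I(E, Q) = 0
T = 174801 (T = -4 + 174805 = 174801)
(T + ((I(-5, -142) + K) + 108761)) + 135061 = (174801 + ((0 + 18488) + 108761)) + 135061 = (174801 + (18488 + 108761)) + 135061 = (174801 + 127249) + 135061 = 302050 + 135061 = 437111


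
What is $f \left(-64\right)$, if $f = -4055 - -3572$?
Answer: $30912$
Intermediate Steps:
$f = -483$ ($f = -4055 + 3572 = -483$)
$f \left(-64\right) = \left(-483\right) \left(-64\right) = 30912$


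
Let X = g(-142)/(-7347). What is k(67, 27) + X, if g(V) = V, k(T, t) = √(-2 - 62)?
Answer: 142/7347 + 8*I ≈ 0.019328 + 8.0*I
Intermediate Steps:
k(T, t) = 8*I (k(T, t) = √(-64) = 8*I)
X = 142/7347 (X = -142/(-7347) = -142*(-1/7347) = 142/7347 ≈ 0.019328)
k(67, 27) + X = 8*I + 142/7347 = 142/7347 + 8*I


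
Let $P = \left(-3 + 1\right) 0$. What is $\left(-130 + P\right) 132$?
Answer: $-17160$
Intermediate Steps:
$P = 0$ ($P = \left(-2\right) 0 = 0$)
$\left(-130 + P\right) 132 = \left(-130 + 0\right) 132 = \left(-130\right) 132 = -17160$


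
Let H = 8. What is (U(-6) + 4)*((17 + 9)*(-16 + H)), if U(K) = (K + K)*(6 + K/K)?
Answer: 16640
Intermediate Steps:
U(K) = 14*K (U(K) = (2*K)*(6 + 1) = (2*K)*7 = 14*K)
(U(-6) + 4)*((17 + 9)*(-16 + H)) = (14*(-6) + 4)*((17 + 9)*(-16 + 8)) = (-84 + 4)*(26*(-8)) = -80*(-208) = 16640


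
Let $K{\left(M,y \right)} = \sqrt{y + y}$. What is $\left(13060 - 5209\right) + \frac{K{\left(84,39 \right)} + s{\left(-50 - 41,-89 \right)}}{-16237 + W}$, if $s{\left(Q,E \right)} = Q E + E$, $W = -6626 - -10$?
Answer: $\frac{179410893}{22853} - \frac{\sqrt{78}}{22853} \approx 7850.6$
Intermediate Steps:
$W = -6616$ ($W = -6626 + 10 = -6616$)
$K{\left(M,y \right)} = \sqrt{2} \sqrt{y}$ ($K{\left(M,y \right)} = \sqrt{2 y} = \sqrt{2} \sqrt{y}$)
$s{\left(Q,E \right)} = E + E Q$ ($s{\left(Q,E \right)} = E Q + E = E + E Q$)
$\left(13060 - 5209\right) + \frac{K{\left(84,39 \right)} + s{\left(-50 - 41,-89 \right)}}{-16237 + W} = \left(13060 - 5209\right) + \frac{\sqrt{2} \sqrt{39} - 89 \left(1 - 91\right)}{-16237 - 6616} = 7851 + \frac{\sqrt{78} - 89 \left(1 - 91\right)}{-22853} = 7851 + \left(\sqrt{78} - -8010\right) \left(- \frac{1}{22853}\right) = 7851 + \left(\sqrt{78} + 8010\right) \left(- \frac{1}{22853}\right) = 7851 + \left(8010 + \sqrt{78}\right) \left(- \frac{1}{22853}\right) = 7851 - \left(\frac{8010}{22853} + \frac{\sqrt{78}}{22853}\right) = \frac{179410893}{22853} - \frac{\sqrt{78}}{22853}$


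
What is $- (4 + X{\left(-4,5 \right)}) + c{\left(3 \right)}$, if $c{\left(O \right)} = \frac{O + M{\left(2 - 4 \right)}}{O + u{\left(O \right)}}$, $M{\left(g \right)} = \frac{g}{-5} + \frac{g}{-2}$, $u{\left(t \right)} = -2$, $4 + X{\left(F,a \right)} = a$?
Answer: $- \frac{3}{5} \approx -0.6$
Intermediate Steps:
$X{\left(F,a \right)} = -4 + a$
$M{\left(g \right)} = - \frac{7 g}{10}$ ($M{\left(g \right)} = g \left(- \frac{1}{5}\right) + g \left(- \frac{1}{2}\right) = - \frac{g}{5} - \frac{g}{2} = - \frac{7 g}{10}$)
$c{\left(O \right)} = \frac{\frac{7}{5} + O}{-2 + O}$ ($c{\left(O \right)} = \frac{O - \frac{7 \left(2 - 4\right)}{10}}{O - 2} = \frac{O - \frac{7 \left(2 - 4\right)}{10}}{-2 + O} = \frac{O - - \frac{7}{5}}{-2 + O} = \frac{O + \frac{7}{5}}{-2 + O} = \frac{\frac{7}{5} + O}{-2 + O}$)
$- (4 + X{\left(-4,5 \right)}) + c{\left(3 \right)} = - (4 + \left(-4 + 5\right)) + \frac{\frac{7}{5} + 3}{-2 + 3} = - (4 + 1) + 1^{-1} \cdot \frac{22}{5} = \left(-1\right) 5 + 1 \cdot \frac{22}{5} = -5 + \frac{22}{5} = - \frac{3}{5}$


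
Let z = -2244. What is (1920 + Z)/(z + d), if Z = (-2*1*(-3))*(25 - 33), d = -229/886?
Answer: -1658592/1988413 ≈ -0.83413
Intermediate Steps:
d = -229/886 (d = -229*1/886 = -229/886 ≈ -0.25846)
Z = -48 (Z = -2*(-3)*(-8) = 6*(-8) = -48)
(1920 + Z)/(z + d) = (1920 - 48)/(-2244 - 229/886) = 1872/(-1988413/886) = 1872*(-886/1988413) = -1658592/1988413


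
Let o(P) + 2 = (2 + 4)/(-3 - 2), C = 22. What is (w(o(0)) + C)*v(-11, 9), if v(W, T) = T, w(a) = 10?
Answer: 288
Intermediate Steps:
o(P) = -16/5 (o(P) = -2 + (2 + 4)/(-3 - 2) = -2 + 6/(-5) = -2 + 6*(-⅕) = -2 - 6/5 = -16/5)
(w(o(0)) + C)*v(-11, 9) = (10 + 22)*9 = 32*9 = 288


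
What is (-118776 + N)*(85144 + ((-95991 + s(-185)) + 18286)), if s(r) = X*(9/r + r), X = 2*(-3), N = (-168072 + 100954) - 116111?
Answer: -95531369219/37 ≈ -2.5819e+9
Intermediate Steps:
N = -183229 (N = -67118 - 116111 = -183229)
X = -6
s(r) = -54/r - 6*r (s(r) = -6*(9/r + r) = -6*(r + 9/r) = -54/r - 6*r)
(-118776 + N)*(85144 + ((-95991 + s(-185)) + 18286)) = (-118776 - 183229)*(85144 + ((-95991 + (-54/(-185) - 6*(-185))) + 18286)) = -302005*(85144 + ((-95991 + (-54*(-1/185) + 1110)) + 18286)) = -302005*(85144 + ((-95991 + (54/185 + 1110)) + 18286)) = -302005*(85144 + ((-95991 + 205404/185) + 18286)) = -302005*(85144 + (-17552931/185 + 18286)) = -302005*(85144 - 14170021/185) = -302005*1581619/185 = -95531369219/37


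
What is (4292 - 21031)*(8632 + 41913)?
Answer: -846072755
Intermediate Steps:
(4292 - 21031)*(8632 + 41913) = -16739*50545 = -846072755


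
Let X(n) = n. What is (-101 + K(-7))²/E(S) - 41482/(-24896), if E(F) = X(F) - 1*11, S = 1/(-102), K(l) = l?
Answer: -14786442001/13979104 ≈ -1057.8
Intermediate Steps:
S = -1/102 ≈ -0.0098039
E(F) = -11 + F (E(F) = F - 1*11 = F - 11 = -11 + F)
(-101 + K(-7))²/E(S) - 41482/(-24896) = (-101 - 7)²/(-11 - 1/102) - 41482/(-24896) = (-108)²/(-1123/102) - 41482*(-1/24896) = 11664*(-102/1123) + 20741/12448 = -1189728/1123 + 20741/12448 = -14786442001/13979104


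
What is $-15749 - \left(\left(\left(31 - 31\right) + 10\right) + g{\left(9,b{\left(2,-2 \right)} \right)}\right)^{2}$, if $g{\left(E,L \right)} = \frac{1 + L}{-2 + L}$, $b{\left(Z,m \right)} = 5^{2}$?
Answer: $- \frac{8396757}{529} \approx -15873.0$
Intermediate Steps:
$b{\left(Z,m \right)} = 25$
$g{\left(E,L \right)} = \frac{1 + L}{-2 + L}$
$-15749 - \left(\left(\left(31 - 31\right) + 10\right) + g{\left(9,b{\left(2,-2 \right)} \right)}\right)^{2} = -15749 - \left(\left(\left(31 - 31\right) + 10\right) + \frac{1 + 25}{-2 + 25}\right)^{2} = -15749 - \left(\left(\left(31 - 31\right) + 10\right) + \frac{1}{23} \cdot 26\right)^{2} = -15749 - \left(\left(0 + 10\right) + \frac{1}{23} \cdot 26\right)^{2} = -15749 - \left(10 + \frac{26}{23}\right)^{2} = -15749 - \left(\frac{256}{23}\right)^{2} = -15749 - \frac{65536}{529} = - \frac{8396757}{529}$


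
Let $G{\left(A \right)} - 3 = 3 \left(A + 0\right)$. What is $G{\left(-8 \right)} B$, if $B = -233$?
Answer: $4893$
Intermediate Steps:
$G{\left(A \right)} = 3 + 3 A$ ($G{\left(A \right)} = 3 + 3 \left(A + 0\right) = 3 + 3 A$)
$G{\left(-8 \right)} B = \left(3 + 3 \left(-8\right)\right) \left(-233\right) = \left(3 - 24\right) \left(-233\right) = \left(-21\right) \left(-233\right) = 4893$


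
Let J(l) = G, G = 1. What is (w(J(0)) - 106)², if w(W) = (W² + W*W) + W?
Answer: 10609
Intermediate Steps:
J(l) = 1
w(W) = W + 2*W² (w(W) = (W² + W²) + W = 2*W² + W = W + 2*W²)
(w(J(0)) - 106)² = (1*(1 + 2*1) - 106)² = (1*(1 + 2) - 106)² = (1*3 - 106)² = (3 - 106)² = (-103)² = 10609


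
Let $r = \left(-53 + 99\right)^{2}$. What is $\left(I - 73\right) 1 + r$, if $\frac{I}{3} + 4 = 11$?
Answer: $2064$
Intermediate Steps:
$r = 2116$ ($r = 46^{2} = 2116$)
$I = 21$ ($I = -12 + 3 \cdot 11 = -12 + 33 = 21$)
$\left(I - 73\right) 1 + r = \left(21 - 73\right) 1 + 2116 = \left(-52\right) 1 + 2116 = -52 + 2116 = 2064$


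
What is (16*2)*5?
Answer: 160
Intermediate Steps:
(16*2)*5 = 32*5 = 160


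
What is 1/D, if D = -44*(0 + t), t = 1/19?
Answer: -19/44 ≈ -0.43182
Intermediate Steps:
t = 1/19 ≈ 0.052632
D = -44/19 (D = -44*(0 + 1/19) = -44*1/19 = -44/19 ≈ -2.3158)
1/D = 1/(-44/19) = -19/44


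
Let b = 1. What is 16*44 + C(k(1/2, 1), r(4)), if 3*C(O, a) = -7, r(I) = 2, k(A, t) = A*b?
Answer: 2105/3 ≈ 701.67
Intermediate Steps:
k(A, t) = A (k(A, t) = A*1 = A)
C(O, a) = -7/3 (C(O, a) = (1/3)*(-7) = -7/3)
16*44 + C(k(1/2, 1), r(4)) = 16*44 - 7/3 = 704 - 7/3 = 2105/3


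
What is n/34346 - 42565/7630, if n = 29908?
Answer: -123373945/26205998 ≈ -4.7079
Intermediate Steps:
n/34346 - 42565/7630 = 29908/34346 - 42565/7630 = 29908*(1/34346) - 42565*1/7630 = 14954/17173 - 8513/1526 = -123373945/26205998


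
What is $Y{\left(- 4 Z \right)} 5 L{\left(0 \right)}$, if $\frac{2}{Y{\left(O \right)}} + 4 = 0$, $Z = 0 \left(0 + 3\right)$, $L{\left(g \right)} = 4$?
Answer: $-10$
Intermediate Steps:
$Z = 0$ ($Z = 0 \cdot 3 = 0$)
$Y{\left(O \right)} = - \frac{1}{2}$ ($Y{\left(O \right)} = \frac{2}{-4 + 0} = \frac{2}{-4} = 2 \left(- \frac{1}{4}\right) = - \frac{1}{2}$)
$Y{\left(- 4 Z \right)} 5 L{\left(0 \right)} = \left(- \frac{1}{2}\right) 5 \cdot 4 = \left(- \frac{5}{2}\right) 4 = -10$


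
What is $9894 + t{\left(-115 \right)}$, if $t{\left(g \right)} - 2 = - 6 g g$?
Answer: $-69454$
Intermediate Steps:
$t{\left(g \right)} = 2 - 6 g^{2}$ ($t{\left(g \right)} = 2 + - 6 g g = 2 - 6 g^{2}$)
$9894 + t{\left(-115 \right)} = 9894 + \left(2 - 6 \left(-115\right)^{2}\right) = 9894 + \left(2 - 79350\right) = 9894 - 79348 = -69454$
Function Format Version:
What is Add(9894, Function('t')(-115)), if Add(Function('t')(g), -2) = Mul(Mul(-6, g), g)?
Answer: -69454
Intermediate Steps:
Function('t')(g) = Add(2, Mul(-6, Pow(g, 2))) (Function('t')(g) = Add(2, Mul(Mul(-6, g), g)) = Add(2, Mul(-6, Pow(g, 2))))
Add(9894, Function('t')(-115)) = Add(9894, Add(2, Mul(-6, Pow(-115, 2)))) = Add(9894, Add(2, Mul(-6, 13225))) = Add(9894, Add(2, -79350)) = Add(9894, -79348) = -69454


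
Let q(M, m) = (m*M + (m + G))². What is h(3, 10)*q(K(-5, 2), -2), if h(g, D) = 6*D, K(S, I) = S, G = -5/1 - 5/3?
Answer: 320/3 ≈ 106.67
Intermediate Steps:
G = -20/3 (G = -5*1 - 5*⅓ = -5 - 5/3 = -20/3 ≈ -6.6667)
q(M, m) = (-20/3 + m + M*m)² (q(M, m) = (m*M + (m - 20/3))² = (M*m + (-20/3 + m))² = (-20/3 + m + M*m)²)
h(3, 10)*q(K(-5, 2), -2) = (6*10)*((-20 + 3*(-2) + 3*(-5)*(-2))²/9) = 60*((-20 - 6 + 30)²/9) = 60*((⅑)*4²) = 60*((⅑)*16) = 60*(16/9) = 320/3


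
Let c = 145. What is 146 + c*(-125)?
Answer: -17979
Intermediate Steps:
146 + c*(-125) = 146 + 145*(-125) = 146 - 18125 = -17979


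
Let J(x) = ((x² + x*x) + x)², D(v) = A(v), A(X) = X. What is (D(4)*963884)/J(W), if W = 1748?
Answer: 10477/101537461727 ≈ 1.0318e-7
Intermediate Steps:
D(v) = v
J(x) = (x + 2*x²)² (J(x) = ((x² + x²) + x)² = (2*x² + x)² = (x + 2*x²)²)
(D(4)*963884)/J(W) = (4*963884)/((1748²*(1 + 2*1748)²)) = 3855536/((3055504*(1 + 3496)²)) = 3855536/((3055504*3497²)) = 3855536/((3055504*12229009)) = 3855536/37365785915536 = 3855536*(1/37365785915536) = 10477/101537461727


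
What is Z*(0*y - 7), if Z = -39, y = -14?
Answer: 273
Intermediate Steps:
Z*(0*y - 7) = -39*(0*(-14) - 7) = -39*(0 - 7) = -39*(-7) = 273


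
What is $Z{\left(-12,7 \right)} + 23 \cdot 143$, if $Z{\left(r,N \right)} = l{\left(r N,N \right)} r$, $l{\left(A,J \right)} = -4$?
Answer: $3337$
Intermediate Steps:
$Z{\left(r,N \right)} = - 4 r$
$Z{\left(-12,7 \right)} + 23 \cdot 143 = \left(-4\right) \left(-12\right) + 23 \cdot 143 = 48 + 3289 = 3337$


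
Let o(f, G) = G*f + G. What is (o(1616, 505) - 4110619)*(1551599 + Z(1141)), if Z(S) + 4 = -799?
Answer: -5108374751064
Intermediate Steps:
o(f, G) = G + G*f
Z(S) = -803 (Z(S) = -4 - 799 = -803)
(o(1616, 505) - 4110619)*(1551599 + Z(1141)) = (505*(1 + 1616) - 4110619)*(1551599 - 803) = (505*1617 - 4110619)*1550796 = (816585 - 4110619)*1550796 = -3294034*1550796 = -5108374751064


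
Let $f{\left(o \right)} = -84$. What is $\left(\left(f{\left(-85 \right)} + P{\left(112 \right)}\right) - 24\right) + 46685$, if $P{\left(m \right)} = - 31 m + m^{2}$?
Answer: $55649$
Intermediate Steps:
$P{\left(m \right)} = m^{2} - 31 m$
$\left(\left(f{\left(-85 \right)} + P{\left(112 \right)}\right) - 24\right) + 46685 = \left(\left(-84 + 112 \left(-31 + 112\right)\right) - 24\right) + 46685 = \left(\left(-84 + 112 \cdot 81\right) - 24\right) + 46685 = \left(\left(-84 + 9072\right) - 24\right) + 46685 = \left(8988 - 24\right) + 46685 = 8964 + 46685 = 55649$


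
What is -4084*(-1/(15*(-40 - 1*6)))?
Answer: -2042/345 ≈ -5.9188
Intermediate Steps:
-4084*(-1/(15*(-40 - 1*6))) = -4084*(-1/(15*(-40 - 6))) = -4084/((-15*(-46))) = -4084/690 = -4084*1/690 = -2042/345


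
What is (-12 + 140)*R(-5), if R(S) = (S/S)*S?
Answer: -640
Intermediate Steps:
R(S) = S (R(S) = 1*S = S)
(-12 + 140)*R(-5) = (-12 + 140)*(-5) = 128*(-5) = -640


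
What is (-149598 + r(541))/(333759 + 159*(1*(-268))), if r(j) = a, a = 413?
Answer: -149185/291147 ≈ -0.51240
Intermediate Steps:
r(j) = 413
(-149598 + r(541))/(333759 + 159*(1*(-268))) = (-149598 + 413)/(333759 + 159*(1*(-268))) = -149185/(333759 + 159*(-268)) = -149185/(333759 - 42612) = -149185/291147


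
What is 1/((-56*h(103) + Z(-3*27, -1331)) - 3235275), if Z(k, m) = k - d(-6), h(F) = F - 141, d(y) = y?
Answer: -1/3233222 ≈ -3.0929e-7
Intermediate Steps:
h(F) = -141 + F
Z(k, m) = 6 + k (Z(k, m) = k - 1*(-6) = k + 6 = 6 + k)
1/((-56*h(103) + Z(-3*27, -1331)) - 3235275) = 1/((-56*(-141 + 103) + (6 - 3*27)) - 3235275) = 1/((-56*(-38) + (6 - 81)) - 3235275) = 1/((2128 - 75) - 3235275) = 1/(2053 - 3235275) = 1/(-3233222) = -1/3233222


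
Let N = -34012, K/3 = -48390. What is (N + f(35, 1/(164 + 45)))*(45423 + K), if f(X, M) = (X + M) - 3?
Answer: 708385139793/209 ≈ 3.3894e+9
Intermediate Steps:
K = -145170 (K = 3*(-48390) = -145170)
f(X, M) = -3 + M + X (f(X, M) = (M + X) - 3 = -3 + M + X)
(N + f(35, 1/(164 + 45)))*(45423 + K) = (-34012 + (-3 + 1/(164 + 45) + 35))*(45423 - 145170) = (-34012 + (-3 + 1/209 + 35))*(-99747) = (-34012 + 6689/209)*(-99747) = -7101819/209*(-99747) = 708385139793/209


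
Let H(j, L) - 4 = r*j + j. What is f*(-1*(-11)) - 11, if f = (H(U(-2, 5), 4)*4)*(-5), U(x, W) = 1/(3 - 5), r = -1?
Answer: -891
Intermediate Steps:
U(x, W) = -½ (U(x, W) = 1/(-2) = -½)
H(j, L) = 4 (H(j, L) = 4 + (-j + j) = 4 + 0 = 4)
f = -80 (f = (4*4)*(-5) = 16*(-5) = -80)
f*(-1*(-11)) - 11 = -(-80)*(-11) - 11 = -80*11 - 11 = -880 - 11 = -891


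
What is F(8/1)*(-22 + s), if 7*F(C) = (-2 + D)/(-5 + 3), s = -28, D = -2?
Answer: -100/7 ≈ -14.286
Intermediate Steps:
F(C) = 2/7 (F(C) = ((-2 - 2)/(-5 + 3))/7 = (-4/(-2))/7 = (-4*(-½))/7 = (⅐)*2 = 2/7)
F(8/1)*(-22 + s) = 2*(-22 - 28)/7 = (2/7)*(-50) = -100/7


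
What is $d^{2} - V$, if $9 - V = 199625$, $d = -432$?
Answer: $386240$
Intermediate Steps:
$V = -199616$ ($V = 9 - 199625 = -199616$)
$d^{2} - V = \left(-432\right)^{2} - -199616 = 186624 + 199616 = 386240$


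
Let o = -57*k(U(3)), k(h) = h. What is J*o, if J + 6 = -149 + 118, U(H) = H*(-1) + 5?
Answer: 4218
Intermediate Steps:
U(H) = 5 - H (U(H) = -H + 5 = 5 - H)
o = -114 (o = -57*(5 - 1*3) = -57*(5 - 3) = -57*2 = -114)
J = -37 (J = -6 + (-149 + 118) = -6 - 31 = -37)
J*o = -37*(-114) = 4218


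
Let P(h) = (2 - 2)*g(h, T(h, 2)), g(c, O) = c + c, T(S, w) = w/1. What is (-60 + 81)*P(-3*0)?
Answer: 0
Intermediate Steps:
T(S, w) = w (T(S, w) = w*1 = w)
g(c, O) = 2*c
P(h) = 0 (P(h) = (2 - 2)*(2*h) = 0*(2*h) = 0)
(-60 + 81)*P(-3*0) = (-60 + 81)*0 = 21*0 = 0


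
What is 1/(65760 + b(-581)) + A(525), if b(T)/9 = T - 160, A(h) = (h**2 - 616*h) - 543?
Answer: -2855158937/59091 ≈ -48318.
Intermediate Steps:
A(h) = -543 + h**2 - 616*h
b(T) = -1440 + 9*T (b(T) = 9*(T - 160) = 9*(-160 + T) = -1440 + 9*T)
1/(65760 + b(-581)) + A(525) = 1/(65760 + (-1440 + 9*(-581))) + (-543 + 525**2 - 616*525) = 1/(65760 + (-1440 - 5229)) + (-543 + 275625 - 323400) = 1/(65760 - 6669) - 48318 = 1/59091 - 48318 = -2855158937/59091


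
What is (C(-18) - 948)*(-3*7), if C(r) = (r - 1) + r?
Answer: 20685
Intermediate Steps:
C(r) = -1 + 2*r (C(r) = (-1 + r) + r = -1 + 2*r)
(C(-18) - 948)*(-3*7) = ((-1 + 2*(-18)) - 948)*(-3*7) = ((-1 - 36) - 948)*(-21) = (-37 - 948)*(-21) = -985*(-21) = 20685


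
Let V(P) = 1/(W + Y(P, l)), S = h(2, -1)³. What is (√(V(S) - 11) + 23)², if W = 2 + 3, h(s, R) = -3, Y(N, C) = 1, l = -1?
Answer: (138 + I*√390)²/36 ≈ 518.17 + 151.4*I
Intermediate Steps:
S = -27 (S = (-3)³ = -27)
W = 5
V(P) = ⅙ (V(P) = 1/(5 + 1) = 1/6 = ⅙)
(√(V(S) - 11) + 23)² = (√(⅙ - 11) + 23)² = (√(-65/6) + 23)² = (I*√390/6 + 23)² = (23 + I*√390/6)²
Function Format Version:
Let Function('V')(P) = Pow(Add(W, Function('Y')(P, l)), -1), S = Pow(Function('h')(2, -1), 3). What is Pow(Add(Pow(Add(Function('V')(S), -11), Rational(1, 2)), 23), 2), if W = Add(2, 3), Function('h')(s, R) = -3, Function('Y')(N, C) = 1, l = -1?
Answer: Mul(Rational(1, 36), Pow(Add(138, Mul(I, Pow(390, Rational(1, 2)))), 2)) ≈ Add(518.17, Mul(151.40, I))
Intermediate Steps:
S = -27 (S = Pow(-3, 3) = -27)
W = 5
Function('V')(P) = Rational(1, 6) (Function('V')(P) = Pow(Add(5, 1), -1) = Pow(6, -1) = Rational(1, 6))
Pow(Add(Pow(Add(Function('V')(S), -11), Rational(1, 2)), 23), 2) = Pow(Add(Pow(Add(Rational(1, 6), -11), Rational(1, 2)), 23), 2) = Pow(Add(Pow(Rational(-65, 6), Rational(1, 2)), 23), 2) = Pow(Add(Mul(Rational(1, 6), I, Pow(390, Rational(1, 2))), 23), 2) = Pow(Add(23, Mul(Rational(1, 6), I, Pow(390, Rational(1, 2)))), 2)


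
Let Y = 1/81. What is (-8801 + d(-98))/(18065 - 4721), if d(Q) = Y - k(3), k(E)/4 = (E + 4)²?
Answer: -182189/270216 ≈ -0.67423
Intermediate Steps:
Y = 1/81 ≈ 0.012346
k(E) = 4*(4 + E)² (k(E) = 4*(E + 4)² = 4*(4 + E)²)
d(Q) = -15875/81 (d(Q) = 1/81 - 4*(4 + 3)² = 1/81 - 4*7² = 1/81 - 4*49 = 1/81 - 1*196 = 1/81 - 196 = -15875/81)
(-8801 + d(-98))/(18065 - 4721) = (-8801 - 15875/81)/(18065 - 4721) = -728756/81/13344 = -728756/81*1/13344 = -182189/270216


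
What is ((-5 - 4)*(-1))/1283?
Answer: 9/1283 ≈ 0.0070148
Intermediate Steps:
((-5 - 4)*(-1))/1283 = -9*(-1)*(1/1283) = 9*(1/1283) = 9/1283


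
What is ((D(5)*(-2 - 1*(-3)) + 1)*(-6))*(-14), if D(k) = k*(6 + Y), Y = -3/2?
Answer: 1974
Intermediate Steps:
Y = -3/2 (Y = -3*1/2 = -3/2 ≈ -1.5000)
D(k) = 9*k/2 (D(k) = k*(6 - 3/2) = k*(9/2) = 9*k/2)
((D(5)*(-2 - 1*(-3)) + 1)*(-6))*(-14) = ((((9/2)*5)*(-2 - 1*(-3)) + 1)*(-6))*(-14) = ((45*(-2 + 3)/2 + 1)*(-6))*(-14) = (((45/2)*1 + 1)*(-6))*(-14) = ((45/2 + 1)*(-6))*(-14) = ((47/2)*(-6))*(-14) = -141*(-14) = 1974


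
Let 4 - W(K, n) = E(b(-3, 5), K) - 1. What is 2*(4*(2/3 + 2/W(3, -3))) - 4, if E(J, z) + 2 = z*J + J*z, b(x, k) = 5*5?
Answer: 524/429 ≈ 1.2214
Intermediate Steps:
b(x, k) = 25
E(J, z) = -2 + 2*J*z (E(J, z) = -2 + (z*J + J*z) = -2 + (J*z + J*z) = -2 + 2*J*z)
W(K, n) = 7 - 50*K (W(K, n) = 4 - ((-2 + 2*25*K) - 1) = 4 - ((-2 + 50*K) - 1) = 4 - (-3 + 50*K) = 4 + (3 - 50*K) = 7 - 50*K)
2*(4*(2/3 + 2/W(3, -3))) - 4 = 2*(4*(2/3 + 2/(7 - 50*3))) - 4 = 2*(4*(2*(1/3) + 2/(7 - 150))) - 4 = 2*(4*(2/3 + 2/(-143))) - 4 = 2*(4*(2/3 + 2*(-1/143))) - 4 = 2*(4*(2/3 - 2/143)) - 4 = 2*(4*(280/429)) - 4 = 2*(1120/429) - 4 = 2240/429 - 4 = 524/429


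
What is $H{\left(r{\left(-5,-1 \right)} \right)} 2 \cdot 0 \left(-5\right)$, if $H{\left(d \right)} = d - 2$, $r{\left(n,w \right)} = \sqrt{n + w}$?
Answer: $0$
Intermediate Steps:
$H{\left(d \right)} = -2 + d$
$H{\left(r{\left(-5,-1 \right)} \right)} 2 \cdot 0 \left(-5\right) = \left(-2 + \sqrt{-5 - 1}\right) 2 \cdot 0 \left(-5\right) = \left(-2 + \sqrt{-6}\right) 0 \left(-5\right) = \left(-2 + i \sqrt{6}\right) 0 = 0$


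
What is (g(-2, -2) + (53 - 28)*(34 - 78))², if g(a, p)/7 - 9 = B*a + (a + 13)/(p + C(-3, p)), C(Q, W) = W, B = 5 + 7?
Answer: 23980609/16 ≈ 1.4988e+6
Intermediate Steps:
B = 12
g(a, p) = 63 + 84*a + 7*(13 + a)/(2*p) (g(a, p) = 63 + 7*(12*a + (a + 13)/(p + p)) = 63 + 7*(12*a + (13 + a)/((2*p))) = 63 + 7*(12*a + (13 + a)*(1/(2*p))) = 63 + 7*(12*a + (13 + a)/(2*p)) = 63 + (84*a + 7*(13 + a)/(2*p)) = 63 + 84*a + 7*(13 + a)/(2*p))
(g(-2, -2) + (53 - 28)*(34 - 78))² = ((7/2)*(13 - 2 + 18*(-2) + 24*(-2)*(-2))/(-2) + (53 - 28)*(34 - 78))² = ((7/2)*(-½)*(13 - 2 - 36 + 96) + 25*(-44))² = ((7/2)*(-½)*71 - 1100)² = (-497/4 - 1100)² = (-4897/4)² = 23980609/16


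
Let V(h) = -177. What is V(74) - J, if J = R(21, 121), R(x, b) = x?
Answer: -198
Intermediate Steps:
J = 21
V(74) - J = -177 - 1*21 = -177 - 21 = -198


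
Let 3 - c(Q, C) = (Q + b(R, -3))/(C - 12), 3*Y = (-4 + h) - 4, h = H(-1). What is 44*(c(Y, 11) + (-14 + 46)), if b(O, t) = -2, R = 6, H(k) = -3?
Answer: 3872/3 ≈ 1290.7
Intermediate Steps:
h = -3
Y = -11/3 (Y = ((-4 - 3) - 4)/3 = (-7 - 4)/3 = (⅓)*(-11) = -11/3 ≈ -3.6667)
c(Q, C) = 3 - (-2 + Q)/(-12 + C) (c(Q, C) = 3 - (Q - 2)/(C - 12) = 3 - (-2 + Q)/(-12 + C))
44*(c(Y, 11) + (-14 + 46)) = 44*((-34 - 1*(-11/3) + 3*11)/(-12 + 11) + (-14 + 46)) = 44*((-34 + 11/3 + 33)/(-1) + 32) = 44*(-1*8/3 + 32) = 44*(-8/3 + 32) = 44*(88/3) = 3872/3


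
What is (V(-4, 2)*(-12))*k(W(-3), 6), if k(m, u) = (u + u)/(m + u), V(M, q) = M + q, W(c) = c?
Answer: 96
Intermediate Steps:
k(m, u) = 2*u/(m + u) (k(m, u) = (2*u)/(m + u) = 2*u/(m + u))
(V(-4, 2)*(-12))*k(W(-3), 6) = ((-4 + 2)*(-12))*(2*6/(-3 + 6)) = (-2*(-12))*(2*6/3) = 24*(2*6*(⅓)) = 24*4 = 96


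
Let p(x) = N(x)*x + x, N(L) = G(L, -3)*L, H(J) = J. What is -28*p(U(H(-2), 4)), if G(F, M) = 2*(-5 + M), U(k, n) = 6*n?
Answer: 257376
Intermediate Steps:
G(F, M) = -10 + 2*M
N(L) = -16*L (N(L) = (-10 + 2*(-3))*L = (-10 - 6)*L = -16*L)
p(x) = x - 16*x² (p(x) = (-16*x)*x + x = -16*x² + x = x - 16*x²)
-28*p(U(H(-2), 4)) = -28*6*4*(1 - 96*4) = -672*(1 - 16*24) = -672*(1 - 384) = -672*(-383) = -28*(-9192) = 257376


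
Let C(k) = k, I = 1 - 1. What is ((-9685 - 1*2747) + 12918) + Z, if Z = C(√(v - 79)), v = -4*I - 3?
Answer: 486 + I*√82 ≈ 486.0 + 9.0554*I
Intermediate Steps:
I = 0
v = -3 (v = -4*0 - 3 = 0 - 3 = -3)
Z = I*√82 (Z = √(-3 - 79) = √(-82) = I*√82 ≈ 9.0554*I)
((-9685 - 1*2747) + 12918) + Z = ((-9685 - 1*2747) + 12918) + I*√82 = ((-9685 - 2747) + 12918) + I*√82 = (-12432 + 12918) + I*√82 = 486 + I*√82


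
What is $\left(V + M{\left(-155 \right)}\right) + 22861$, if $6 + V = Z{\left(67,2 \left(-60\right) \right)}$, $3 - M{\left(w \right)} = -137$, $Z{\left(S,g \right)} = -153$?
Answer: $22842$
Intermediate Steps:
$M{\left(w \right)} = 140$ ($M{\left(w \right)} = 3 - -137 = 3 + 137 = 140$)
$V = -159$ ($V = -6 - 153 = -159$)
$\left(V + M{\left(-155 \right)}\right) + 22861 = \left(-159 + 140\right) + 22861 = -19 + 22861 = 22842$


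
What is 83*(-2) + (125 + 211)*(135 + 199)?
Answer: 112058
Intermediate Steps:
83*(-2) + (125 + 211)*(135 + 199) = -166 + 336*334 = -166 + 112224 = 112058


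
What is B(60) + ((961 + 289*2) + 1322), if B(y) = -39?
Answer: 2822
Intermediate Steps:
B(60) + ((961 + 289*2) + 1322) = -39 + ((961 + 289*2) + 1322) = -39 + ((961 + 578) + 1322) = -39 + (1539 + 1322) = -39 + 2861 = 2822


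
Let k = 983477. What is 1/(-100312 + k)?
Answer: 1/883165 ≈ 1.1323e-6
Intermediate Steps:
1/(-100312 + k) = 1/(-100312 + 983477) = 1/883165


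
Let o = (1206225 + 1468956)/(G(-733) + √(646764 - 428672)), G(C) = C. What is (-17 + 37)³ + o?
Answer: 197556109/106399 - 1783454*√54523/106399 ≈ -2057.2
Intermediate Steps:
o = 2675181/(-733 + 2*√54523) (o = (1206225 + 1468956)/(-733 + √(646764 - 428672)) = 2675181/(-733 + √218092) = 2675181/(-733 + 2*√54523) ≈ -10057.)
(-17 + 37)³ + o = (-17 + 37)³ + (-653635891/106399 - 1783454*√54523/106399) = 20³ + (-653635891/106399 - 1783454*√54523/106399) = 8000 + (-653635891/106399 - 1783454*√54523/106399) = 197556109/106399 - 1783454*√54523/106399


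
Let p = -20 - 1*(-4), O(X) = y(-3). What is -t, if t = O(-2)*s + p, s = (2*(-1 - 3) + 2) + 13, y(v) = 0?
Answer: 16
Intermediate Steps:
O(X) = 0
p = -16 (p = -20 + 4 = -16)
s = 7 (s = (2*(-4) + 2) + 13 = (-8 + 2) + 13 = -6 + 13 = 7)
t = -16 (t = 0*7 - 16 = 0 - 16 = -16)
-t = -1*(-16) = 16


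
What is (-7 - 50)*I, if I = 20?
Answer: -1140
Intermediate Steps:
(-7 - 50)*I = (-7 - 50)*20 = -57*20 = -1140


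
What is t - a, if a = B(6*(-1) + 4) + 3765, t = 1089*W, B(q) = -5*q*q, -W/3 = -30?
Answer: 94265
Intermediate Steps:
W = 90 (W = -3*(-30) = 90)
B(q) = -5*q**2
t = 98010 (t = 1089*90 = 98010)
a = 3745 (a = -5*(6*(-1) + 4)**2 + 3765 = -5*(-6 + 4)**2 + 3765 = -5*(-2)**2 + 3765 = -5*4 + 3765 = -20 + 3765 = 3745)
t - a = 98010 - 1*3745 = 98010 - 3745 = 94265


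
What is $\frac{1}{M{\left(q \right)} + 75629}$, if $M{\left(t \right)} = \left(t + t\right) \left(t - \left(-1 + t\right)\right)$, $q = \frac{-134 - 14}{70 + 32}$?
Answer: $\frac{51}{3856931} \approx 1.3223 \cdot 10^{-5}$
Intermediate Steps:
$q = - \frac{74}{51}$ ($q = - \frac{148}{102} = \left(-148\right) \frac{1}{102} = - \frac{74}{51} \approx -1.451$)
$M{\left(t \right)} = 2 t$ ($M{\left(t \right)} = 2 t 1 = 2 t$)
$\frac{1}{M{\left(q \right)} + 75629} = \frac{1}{2 \left(- \frac{74}{51}\right) + 75629} = \frac{1}{- \frac{148}{51} + 75629} = \frac{1}{\frac{3856931}{51}} = \frac{51}{3856931}$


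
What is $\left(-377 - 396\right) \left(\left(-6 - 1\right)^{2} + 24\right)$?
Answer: $-56429$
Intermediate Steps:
$\left(-377 - 396\right) \left(\left(-6 - 1\right)^{2} + 24\right) = - 773 \left(\left(-7\right)^{2} + 24\right) = - 773 \left(49 + 24\right) = \left(-773\right) 73 = -56429$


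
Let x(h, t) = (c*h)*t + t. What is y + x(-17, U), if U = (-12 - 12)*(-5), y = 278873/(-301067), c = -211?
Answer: 129627128647/301067 ≈ 4.3056e+5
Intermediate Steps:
y = -278873/301067 (y = 278873*(-1/301067) = -278873/301067 ≈ -0.92628)
U = 120 (U = -24*(-5) = 120)
x(h, t) = t - 211*h*t (x(h, t) = (-211*h)*t + t = -211*h*t + t = t - 211*h*t)
y + x(-17, U) = -278873/301067 + 120*(1 - 211*(-17)) = -278873/301067 + 120*(1 + 3587) = -278873/301067 + 120*3588 = -278873/301067 + 430560 = 129627128647/301067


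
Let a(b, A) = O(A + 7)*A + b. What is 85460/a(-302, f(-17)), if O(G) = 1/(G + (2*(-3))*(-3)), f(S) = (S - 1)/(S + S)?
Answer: -37089640/131059 ≈ -283.00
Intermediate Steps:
f(S) = (-1 + S)/(2*S) (f(S) = (-1 + S)/((2*S)) = (-1 + S)*(1/(2*S)) = (-1 + S)/(2*S))
O(G) = 1/(18 + G) (O(G) = 1/(G - 6*(-3)) = 1/(G + 18) = 1/(18 + G))
a(b, A) = b + A/(25 + A) (a(b, A) = A/(18 + (A + 7)) + b = A/(18 + (7 + A)) + b = A/(25 + A) + b = b + A/(25 + A))
85460/a(-302, f(-17)) = 85460/((((1/2)*(-1 - 17)/(-17) - 302*(25 + (1/2)*(-1 - 17)/(-17)))/(25 + (1/2)*(-1 - 17)/(-17)))) = 85460/((((1/2)*(-1/17)*(-18) - 302*(25 + (1/2)*(-1/17)*(-18)))/(25 + (1/2)*(-1/17)*(-18)))) = 85460/(((9/17 - 302*(25 + 9/17))/(25 + 9/17))) = 85460/(((9/17 - 302*434/17)/(434/17))) = 85460/((17*(9/17 - 131068/17)/434)) = 85460/(((17/434)*(-131059/17))) = 85460/(-131059/434) = 85460*(-434/131059) = -37089640/131059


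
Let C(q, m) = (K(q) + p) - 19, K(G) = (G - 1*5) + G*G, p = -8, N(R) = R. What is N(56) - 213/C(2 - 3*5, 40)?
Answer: 6731/124 ≈ 54.282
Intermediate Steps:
K(G) = -5 + G + G**2 (K(G) = (G - 5) + G**2 = (-5 + G) + G**2 = -5 + G + G**2)
C(q, m) = -32 + q + q**2 (C(q, m) = ((-5 + q + q**2) - 8) - 19 = (-13 + q + q**2) - 19 = -32 + q + q**2)
N(56) - 213/C(2 - 3*5, 40) = 56 - 213/(-32 + (2 - 3*5) + (2 - 3*5)**2) = 56 - 213/(-32 + (2 - 15) + (2 - 15)**2) = 56 - 213/(-32 - 13 + (-13)**2) = 56 - 213/(-32 - 13 + 169) = 56 - 213/124 = 6731/124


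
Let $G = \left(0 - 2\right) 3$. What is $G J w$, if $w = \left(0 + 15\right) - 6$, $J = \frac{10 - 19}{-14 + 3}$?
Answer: $- \frac{486}{11} \approx -44.182$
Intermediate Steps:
$J = \frac{9}{11}$ ($J = - \frac{9}{-11} = \left(-9\right) \left(- \frac{1}{11}\right) = \frac{9}{11} \approx 0.81818$)
$G = -6$ ($G = \left(-2\right) 3 = -6$)
$w = 9$ ($w = 15 - 6 = 9$)
$G J w = \left(-6\right) \frac{9}{11} \cdot 9 = \left(- \frac{54}{11}\right) 9 = - \frac{486}{11}$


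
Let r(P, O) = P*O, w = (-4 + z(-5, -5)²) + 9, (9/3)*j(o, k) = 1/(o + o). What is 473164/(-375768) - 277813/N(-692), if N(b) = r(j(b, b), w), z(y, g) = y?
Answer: 18060029129977/469710 ≈ 3.8449e+7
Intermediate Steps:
j(o, k) = 1/(6*o) (j(o, k) = 1/(3*(o + o)) = 1/(3*((2*o))) = (1/(2*o))/3 = 1/(6*o))
w = 30 (w = (-4 + (-5)²) + 9 = (-4 + 25) + 9 = 21 + 9 = 30)
r(P, O) = O*P
N(b) = 5/b (N(b) = 30*(1/(6*b)) = 5/b)
473164/(-375768) - 277813/N(-692) = 473164/(-375768) - 277813/(5/(-692)) = 473164*(-1/375768) - 277813/(5*(-1/692)) = -118291/93942 - 277813/(-5/692) = -118291/93942 - 277813*(-692/5) = -118291/93942 + 192246596/5 = 18060029129977/469710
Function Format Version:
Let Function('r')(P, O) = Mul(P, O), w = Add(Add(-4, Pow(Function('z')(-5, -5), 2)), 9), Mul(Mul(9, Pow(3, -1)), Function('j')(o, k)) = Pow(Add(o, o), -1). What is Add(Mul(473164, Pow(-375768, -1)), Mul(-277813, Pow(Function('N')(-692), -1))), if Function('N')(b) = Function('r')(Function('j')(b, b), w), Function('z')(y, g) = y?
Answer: Rational(18060029129977, 469710) ≈ 3.8449e+7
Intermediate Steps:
Function('j')(o, k) = Mul(Rational(1, 6), Pow(o, -1)) (Function('j')(o, k) = Mul(Rational(1, 3), Pow(Add(o, o), -1)) = Mul(Rational(1, 3), Pow(Mul(2, o), -1)) = Mul(Rational(1, 3), Mul(Rational(1, 2), Pow(o, -1))) = Mul(Rational(1, 6), Pow(o, -1)))
w = 30 (w = Add(Add(-4, Pow(-5, 2)), 9) = Add(Add(-4, 25), 9) = Add(21, 9) = 30)
Function('r')(P, O) = Mul(O, P)
Function('N')(b) = Mul(5, Pow(b, -1)) (Function('N')(b) = Mul(30, Mul(Rational(1, 6), Pow(b, -1))) = Mul(5, Pow(b, -1)))
Add(Mul(473164, Pow(-375768, -1)), Mul(-277813, Pow(Function('N')(-692), -1))) = Add(Mul(473164, Pow(-375768, -1)), Mul(-277813, Pow(Mul(5, Pow(-692, -1)), -1))) = Add(Mul(473164, Rational(-1, 375768)), Mul(-277813, Pow(Mul(5, Rational(-1, 692)), -1))) = Add(Rational(-118291, 93942), Mul(-277813, Pow(Rational(-5, 692), -1))) = Add(Rational(-118291, 93942), Mul(-277813, Rational(-692, 5))) = Add(Rational(-118291, 93942), Rational(192246596, 5)) = Rational(18060029129977, 469710)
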